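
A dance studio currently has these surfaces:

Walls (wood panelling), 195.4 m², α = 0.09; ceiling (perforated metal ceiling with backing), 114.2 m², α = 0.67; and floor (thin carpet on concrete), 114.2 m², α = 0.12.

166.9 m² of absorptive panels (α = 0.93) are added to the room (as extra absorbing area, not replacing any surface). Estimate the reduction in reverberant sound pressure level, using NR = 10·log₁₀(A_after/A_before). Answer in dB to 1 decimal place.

Summing Sᵢαᵢ: 17.586 + 76.514 + 13.704 → A_before = 107.804 sabins.
Added absorption = 166.9 × 0.93 = 155.217 sabins.
New total A_after = 263.021 sabins.
NR = 10·log₁₀(263.021/107.804) = 3.9 dB.

3.9 dB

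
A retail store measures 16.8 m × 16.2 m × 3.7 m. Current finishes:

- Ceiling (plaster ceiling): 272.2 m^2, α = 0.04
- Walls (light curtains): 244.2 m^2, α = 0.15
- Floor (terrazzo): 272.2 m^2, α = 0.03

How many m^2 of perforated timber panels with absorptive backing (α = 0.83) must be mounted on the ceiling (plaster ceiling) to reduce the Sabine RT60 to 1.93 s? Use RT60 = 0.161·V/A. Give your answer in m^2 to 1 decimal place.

Equivalent absorption area: A₁ = 272.2*0.04 + 244.2*0.15 + 272.2*0.03 = 55.684 m^2.
V = 1006.992 m³. Target absorption A₂ = 0.161 × 1006.992 / 1.93 = 84.003 sabins.
ΔA needed = 84.003 − 55.684 = 28.319 sabins.
Net gain per m^2: Δα = 0.83 − 0.04 = 0.79.
Panel area = 28.319 / 0.79 = 35.8 m^2.

35.8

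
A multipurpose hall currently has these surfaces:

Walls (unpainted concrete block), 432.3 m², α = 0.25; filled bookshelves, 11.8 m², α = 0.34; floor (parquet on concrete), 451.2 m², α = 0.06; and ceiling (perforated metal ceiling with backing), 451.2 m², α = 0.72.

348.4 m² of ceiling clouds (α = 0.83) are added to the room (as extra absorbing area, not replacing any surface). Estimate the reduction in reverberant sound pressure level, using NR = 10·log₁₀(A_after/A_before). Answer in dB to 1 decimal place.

2.1 dB

Summing Sᵢαᵢ: 108.075 + 4.012 + 27.072 + 324.864 → A_before = 464.023 sabins.
Treatment contributes 348.4·0.83 = 289.172 sabins.
New total A_after = 753.195 sabins.
Reduction = 10 log₁₀(A_after/A_before) = 10 log₁₀(1.6232) = 2.1 dB.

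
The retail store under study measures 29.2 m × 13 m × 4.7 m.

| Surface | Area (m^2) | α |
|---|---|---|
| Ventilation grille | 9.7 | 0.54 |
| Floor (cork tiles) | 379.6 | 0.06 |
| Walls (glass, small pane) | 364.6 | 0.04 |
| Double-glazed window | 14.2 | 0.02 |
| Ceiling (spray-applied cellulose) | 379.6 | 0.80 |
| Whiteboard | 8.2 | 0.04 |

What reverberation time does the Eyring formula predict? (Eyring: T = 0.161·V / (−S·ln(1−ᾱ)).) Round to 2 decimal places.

Total surface area S = 9.7 + 379.6 + 364.6 + 14.2 + 379.6 + 8.2 = 1155.9 m^2.
Absorption A = 9.7·0.54 + 379.6·0.06 + 364.6·0.04 + 14.2·0.02 + 379.6·0.80 + 8.2·0.04 = 346.890 sabins.
ᾱ = 346.890 / 1155.9 = 0.3001.
−S·ln(1−ᾱ) = −1155.9 × ln(1 − 0.3001) = 412.446.
V = 29.2 × 13 × 4.7 = 1784.12 m³.
RT60 = 0.161 × 1784.12 / 412.446 = 0.70 s.

0.70 s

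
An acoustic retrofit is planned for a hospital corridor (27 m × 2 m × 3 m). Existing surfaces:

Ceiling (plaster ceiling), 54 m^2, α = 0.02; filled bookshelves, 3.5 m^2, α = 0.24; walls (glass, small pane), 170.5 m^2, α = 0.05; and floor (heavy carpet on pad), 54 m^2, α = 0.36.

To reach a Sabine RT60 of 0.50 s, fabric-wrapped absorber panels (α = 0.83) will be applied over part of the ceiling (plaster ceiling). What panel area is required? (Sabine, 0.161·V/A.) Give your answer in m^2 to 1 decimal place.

27.5

Summing Sᵢαᵢ: 1.080 + 0.840 + 8.525 + 19.440 → A₁ = 29.885 sabins.
V = 162 m³. Target absorption A₂ = 0.161 × 162 / 0.50 = 52.164 sabins.
ΔA needed = 52.164 − 29.885 = 22.279 sabins.
Net gain per m^2: Δα = 0.83 − 0.02 = 0.81.
Area = ΔA/Δα = 22.279/0.81 = 27.5 m^2.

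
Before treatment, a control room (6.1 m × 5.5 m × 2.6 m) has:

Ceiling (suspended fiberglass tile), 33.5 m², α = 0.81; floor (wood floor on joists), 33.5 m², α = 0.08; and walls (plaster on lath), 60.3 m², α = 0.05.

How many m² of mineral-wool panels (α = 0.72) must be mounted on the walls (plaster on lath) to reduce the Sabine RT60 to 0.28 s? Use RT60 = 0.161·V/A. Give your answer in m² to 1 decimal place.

25.9

Total absorption A₁ = 33.5·0.81 + 33.5·0.08 + 60.3·0.05
  = 27.135 + 2.680 + 3.015 = 32.830 m² sabins.
V = 87.23 m³. Target absorption A₂ = 0.161 × 87.23 / 0.28 = 50.157 sabins.
Absorption to add: 50.157 − 32.830 = 17.327 sabins.
Net gain per m²: Δα = 0.72 − 0.05 = 0.67.
Panel area = 17.327 / 0.67 = 25.9 m².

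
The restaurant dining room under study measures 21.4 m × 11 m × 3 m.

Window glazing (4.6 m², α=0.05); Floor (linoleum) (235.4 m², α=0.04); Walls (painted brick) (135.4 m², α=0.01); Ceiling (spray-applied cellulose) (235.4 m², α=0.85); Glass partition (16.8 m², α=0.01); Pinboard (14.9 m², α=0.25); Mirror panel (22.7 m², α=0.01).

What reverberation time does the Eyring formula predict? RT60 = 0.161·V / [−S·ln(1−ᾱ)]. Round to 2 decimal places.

S = Σ Sᵢ = 665.2 m².
Σ(Sᵢαᵢ) = 4.6×0.05 + 235.4×0.04 + 135.4×0.01 + 235.4×0.85 + 16.8×0.01 + 14.9×0.25 + 22.7×0.01 = 215.210.
ᾱ = 215.210 / 665.2 = 0.3235.
−S·ln(1−ᾱ) = −665.2 × ln(1 − 0.3235) = 259.975.
V = 21.4 × 11 × 3 = 706.2 m³.
T = 0.161·V/[−S·ln(1−ᾱ)] = 0.161·706.2/259.975 = 0.44 s.

0.44 s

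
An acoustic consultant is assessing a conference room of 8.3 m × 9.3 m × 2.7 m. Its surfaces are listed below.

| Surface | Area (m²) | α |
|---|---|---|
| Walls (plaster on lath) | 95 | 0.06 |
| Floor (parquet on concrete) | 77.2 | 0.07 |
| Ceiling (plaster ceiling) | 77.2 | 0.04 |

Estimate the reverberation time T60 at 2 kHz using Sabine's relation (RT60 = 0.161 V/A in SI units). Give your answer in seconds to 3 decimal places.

Summing Sᵢαᵢ: 5.700 + 5.404 + 3.088 → A = 14.192 sabins.
Room volume: 208.413 m³.
RT60 = 0.161 · V / A = 0.161 × 208.413 / 14.192 = 2.364 s.

2.364 sec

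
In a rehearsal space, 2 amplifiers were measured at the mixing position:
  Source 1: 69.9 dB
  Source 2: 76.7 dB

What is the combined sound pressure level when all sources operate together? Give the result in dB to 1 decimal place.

Σ 10^(Lᵢ/10) = 5.655e+07.
Back to dB: 10·log₁₀ Σ = 77.5 dB.

77.5 dB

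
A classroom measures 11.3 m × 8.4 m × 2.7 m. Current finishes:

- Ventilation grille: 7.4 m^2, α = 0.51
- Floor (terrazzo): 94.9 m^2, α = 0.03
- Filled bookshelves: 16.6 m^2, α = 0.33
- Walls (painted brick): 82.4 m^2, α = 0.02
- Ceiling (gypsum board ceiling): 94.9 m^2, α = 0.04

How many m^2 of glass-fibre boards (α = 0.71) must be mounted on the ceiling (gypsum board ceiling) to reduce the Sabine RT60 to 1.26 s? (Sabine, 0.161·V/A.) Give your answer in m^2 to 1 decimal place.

22.7

Summing Sᵢαᵢ: 3.774 + 2.847 + 5.478 + 1.648 + 3.796 → A₁ = 17.543 sabins.
Required A₂ = 0.161·256.284/1.26 = 32.747 sabins.
ΔA needed = 32.747 − 17.543 = 15.204 sabins.
Each m^2 of panel replacing the ceiling (gypsum board ceiling) adds (0.71 − 0.04) = 0.67 sabins.
Area = ΔA/Δα = 15.204/0.67 = 22.7 m^2.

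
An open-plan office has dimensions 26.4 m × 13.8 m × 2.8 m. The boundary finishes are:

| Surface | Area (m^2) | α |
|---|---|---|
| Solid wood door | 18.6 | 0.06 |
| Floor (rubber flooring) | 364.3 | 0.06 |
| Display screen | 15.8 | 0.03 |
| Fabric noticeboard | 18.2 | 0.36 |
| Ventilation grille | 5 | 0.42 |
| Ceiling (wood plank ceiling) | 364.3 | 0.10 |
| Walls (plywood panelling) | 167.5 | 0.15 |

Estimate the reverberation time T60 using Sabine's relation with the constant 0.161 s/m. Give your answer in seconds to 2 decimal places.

A = Σ Sᵢαᵢ = 18.6×0.06 + 364.3×0.06 + 15.8×0.03 + 18.2×0.36 + 5×0.42 + 364.3×0.10 + 167.5×0.15 = 93.655 sabins.
V = 26.4·13.8·2.8 = 1020.096 m³.
T = 0.161 V/A = 0.161·1020.096/93.655 = 1.75 s.

1.75 seconds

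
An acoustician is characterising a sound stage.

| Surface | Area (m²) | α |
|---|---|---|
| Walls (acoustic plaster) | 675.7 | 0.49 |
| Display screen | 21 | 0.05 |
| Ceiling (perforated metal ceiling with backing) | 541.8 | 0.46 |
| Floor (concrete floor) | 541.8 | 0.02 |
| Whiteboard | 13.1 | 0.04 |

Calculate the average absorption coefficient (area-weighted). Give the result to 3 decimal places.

0.331

S = Σ Sᵢ = 675.7 + 21 + 541.8 + 541.8 + 13.1 = 1793.4 m².
Σ(Sᵢαᵢ) = 675.7*0.49 + 21*0.05 + 541.8*0.46 + 541.8*0.02 + 13.1*0.04 = 592.731.
ᾱ = 592.731 / 1793.4 = 0.331.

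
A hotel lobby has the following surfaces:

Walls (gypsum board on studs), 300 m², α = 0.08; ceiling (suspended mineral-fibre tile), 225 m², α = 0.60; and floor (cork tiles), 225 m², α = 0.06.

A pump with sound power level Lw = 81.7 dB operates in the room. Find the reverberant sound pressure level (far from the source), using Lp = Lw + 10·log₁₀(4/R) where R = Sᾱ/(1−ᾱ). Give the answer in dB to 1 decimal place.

Σ(Sᵢαᵢ) = 300×0.08 + 225×0.60 + 225×0.06 = 172.500; total area S = 750.0 m².
ᾱ = 0.2300, so room constant R = A/(1−ᾱ) = 224.026 m².
Lp = 81.7 + 10·log₁₀(4/224.026) = 81.7 + (-17.48) = 64.2 dB.

64.2 dB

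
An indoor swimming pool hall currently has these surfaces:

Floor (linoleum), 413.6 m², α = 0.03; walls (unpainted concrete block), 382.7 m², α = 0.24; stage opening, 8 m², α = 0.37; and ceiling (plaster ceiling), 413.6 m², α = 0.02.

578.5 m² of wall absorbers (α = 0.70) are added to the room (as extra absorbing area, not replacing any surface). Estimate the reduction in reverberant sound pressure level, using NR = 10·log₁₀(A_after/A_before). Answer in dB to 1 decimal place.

Equivalent absorption area: A_before = 413.6×0.03 + 382.7×0.24 + 8×0.37 + 413.6×0.02 = 115.488 m².
Treatment contributes 578.5·0.70 = 404.950 sabins.
New total A_after = 520.438 sabins.
NR = 10·log₁₀(520.438/115.488) = 6.5 dB.

6.5 dB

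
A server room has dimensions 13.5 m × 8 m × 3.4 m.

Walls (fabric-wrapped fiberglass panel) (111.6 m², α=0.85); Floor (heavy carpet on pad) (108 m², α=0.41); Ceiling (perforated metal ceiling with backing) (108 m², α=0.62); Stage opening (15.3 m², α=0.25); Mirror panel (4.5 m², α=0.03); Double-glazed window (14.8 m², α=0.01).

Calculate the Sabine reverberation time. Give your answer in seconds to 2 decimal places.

0.28 sec

Total absorption A = 111.6*0.85 + 108*0.41 + 108*0.62 + 15.3*0.25 + 4.5*0.03 + 14.8*0.01
  = 94.860 + 44.280 + 66.960 + 3.825 + 0.135 + 0.148 = 210.208 m² sabins.
Volume V = 13.5 × 8 × 3.4 = 367.2 m³.
RT60 = 0.161 · V / A = 0.161 × 367.2 / 210.208 = 0.28 s.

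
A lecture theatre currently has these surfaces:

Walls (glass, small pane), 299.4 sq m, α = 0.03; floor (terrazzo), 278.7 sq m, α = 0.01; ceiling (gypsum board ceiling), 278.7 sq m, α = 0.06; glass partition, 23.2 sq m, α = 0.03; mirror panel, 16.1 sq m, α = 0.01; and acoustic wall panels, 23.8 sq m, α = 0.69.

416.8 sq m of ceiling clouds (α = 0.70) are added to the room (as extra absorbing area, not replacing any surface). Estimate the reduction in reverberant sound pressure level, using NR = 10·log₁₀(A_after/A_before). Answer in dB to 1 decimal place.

8.7 dB

Equivalent absorption area: A_before = 299.4×0.03 + 278.7×0.01 + 278.7×0.06 + 23.2×0.03 + 16.1×0.01 + 23.8×0.69 = 45.770 sq m.
Added absorption = 416.8 × 0.70 = 291.760 sabins.
A_after = 45.770 + 291.760 = 337.530 sabins.
Reduction = 10 log₁₀(A_after/A_before) = 10 log₁₀(7.3745) = 8.7 dB.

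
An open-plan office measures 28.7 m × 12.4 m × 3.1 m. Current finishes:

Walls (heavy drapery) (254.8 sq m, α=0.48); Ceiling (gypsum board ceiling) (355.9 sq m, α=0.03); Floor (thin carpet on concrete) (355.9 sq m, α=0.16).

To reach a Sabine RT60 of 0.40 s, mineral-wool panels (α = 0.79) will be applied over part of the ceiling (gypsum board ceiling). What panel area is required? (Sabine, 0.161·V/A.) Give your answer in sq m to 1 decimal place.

Total absorption A₁ = 254.8×0.48 + 355.9×0.03 + 355.9×0.16
  = 122.304 + 10.677 + 56.944 = 189.925 sq m sabins.
Required A₂ = 0.161·1103.228/0.40 = 444.049 sabins.
Absorption to add: 444.049 − 189.925 = 254.124 sabins.
Net gain per sq m: Δα = 0.79 − 0.03 = 0.76.
Area = ΔA/Δα = 254.124/0.76 = 334.4 sq m.

334.4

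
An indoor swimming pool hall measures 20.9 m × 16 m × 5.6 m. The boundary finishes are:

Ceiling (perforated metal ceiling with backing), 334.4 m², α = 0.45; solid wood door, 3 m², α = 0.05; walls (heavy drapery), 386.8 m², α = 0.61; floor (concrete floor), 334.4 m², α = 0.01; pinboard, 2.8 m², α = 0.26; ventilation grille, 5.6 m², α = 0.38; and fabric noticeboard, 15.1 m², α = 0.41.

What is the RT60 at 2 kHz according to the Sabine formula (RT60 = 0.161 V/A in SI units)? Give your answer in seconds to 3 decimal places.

Summing Sᵢαᵢ: 150.480 + 0.150 + 235.948 + 3.344 + 0.728 + 2.128 + 6.191 → A = 398.969 sabins.
Volume V = 20.9 × 16 × 5.6 = 1872.64 m³.
Sabine: RT60 = 0.161 × 1872.64 / 398.969 = 0.756 s.

0.756 seconds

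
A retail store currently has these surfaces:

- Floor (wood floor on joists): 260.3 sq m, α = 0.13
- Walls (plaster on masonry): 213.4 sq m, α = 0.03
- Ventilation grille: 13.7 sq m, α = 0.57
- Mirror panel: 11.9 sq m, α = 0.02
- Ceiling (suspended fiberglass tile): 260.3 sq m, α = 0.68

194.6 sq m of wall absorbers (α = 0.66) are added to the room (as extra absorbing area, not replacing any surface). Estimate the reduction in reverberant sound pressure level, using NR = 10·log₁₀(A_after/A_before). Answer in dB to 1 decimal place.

Equivalent absorption area: A_before = 260.3*0.13 + 213.4*0.03 + 13.7*0.57 + 11.9*0.02 + 260.3*0.68 = 225.292 sq m.
Treatment contributes 194.6·0.66 = 128.436 sabins.
New total A_after = 353.728 sabins.
NR = 10·log₁₀(353.728/225.292) = 2.0 dB.

2.0 dB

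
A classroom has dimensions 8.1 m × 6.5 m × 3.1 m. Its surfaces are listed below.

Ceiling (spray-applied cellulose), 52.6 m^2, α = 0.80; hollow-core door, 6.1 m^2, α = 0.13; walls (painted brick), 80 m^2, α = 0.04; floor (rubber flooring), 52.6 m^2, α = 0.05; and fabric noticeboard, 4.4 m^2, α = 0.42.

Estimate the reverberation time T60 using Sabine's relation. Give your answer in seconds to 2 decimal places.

0.52 s

Equivalent absorption area: A = 52.6×0.80 + 6.1×0.13 + 80×0.04 + 52.6×0.05 + 4.4×0.42 = 50.551 m^2.
Room volume: 163.215 m³.
RT60 = 0.161 · V / A = 0.161 × 163.215 / 50.551 = 0.52 s.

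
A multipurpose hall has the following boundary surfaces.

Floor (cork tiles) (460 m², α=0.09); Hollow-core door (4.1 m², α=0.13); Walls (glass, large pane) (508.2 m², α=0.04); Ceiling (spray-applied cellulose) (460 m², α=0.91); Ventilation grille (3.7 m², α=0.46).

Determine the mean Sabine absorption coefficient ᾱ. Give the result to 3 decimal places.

Total surface area S = 1436.0 m².
Weighted sum Σ Sα = 482.563.
ᾱ = A/S = 0.336.

0.336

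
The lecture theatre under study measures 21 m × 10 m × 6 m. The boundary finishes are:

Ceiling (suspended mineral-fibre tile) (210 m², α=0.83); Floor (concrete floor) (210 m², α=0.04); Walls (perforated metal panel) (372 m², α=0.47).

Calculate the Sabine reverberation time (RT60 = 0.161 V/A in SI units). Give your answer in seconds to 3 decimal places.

A = Σ Sᵢαᵢ = 210×0.83 + 210×0.04 + 372×0.47 = 357.540 sabins.
Volume V = 21 × 10 × 6 = 1260 m³.
T = 0.161 V/A = 0.161·1260/357.540 = 0.567 s.

0.567 sec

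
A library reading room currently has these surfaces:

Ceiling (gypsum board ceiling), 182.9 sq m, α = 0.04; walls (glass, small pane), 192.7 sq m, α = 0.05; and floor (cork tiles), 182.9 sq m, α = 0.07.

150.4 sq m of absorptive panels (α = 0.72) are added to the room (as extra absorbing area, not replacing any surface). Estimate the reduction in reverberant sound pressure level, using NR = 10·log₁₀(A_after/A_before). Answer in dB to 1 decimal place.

Equivalent absorption area: A_before = 182.9·0.04 + 192.7·0.05 + 182.9·0.07 = 29.754 sq m.
Treatment contributes 150.4·0.72 = 108.288 sabins.
New total A_after = 138.042 sabins.
NR = 10·log₁₀(138.042/29.754) = 6.7 dB.

6.7 dB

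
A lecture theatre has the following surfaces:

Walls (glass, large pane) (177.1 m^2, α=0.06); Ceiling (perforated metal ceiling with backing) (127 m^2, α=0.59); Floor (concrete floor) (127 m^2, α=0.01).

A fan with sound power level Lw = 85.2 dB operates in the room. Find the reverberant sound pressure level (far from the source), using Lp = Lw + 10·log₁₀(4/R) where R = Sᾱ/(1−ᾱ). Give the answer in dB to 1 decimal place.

70.9 dB

Σ(Sᵢαᵢ) = 177.1×0.06 + 127×0.59 + 127×0.01 = 86.826; total area S = 431.1 m^2.
ᾱ = 86.826/431.1 = 0.2014; R = Sᾱ/(1−ᾱ) = 86.826/(1−0.2014) = 108.723 m^2.
Lp = 85.2 + 10·log₁₀(4/108.723) = 85.2 + (-14.34) = 70.9 dB.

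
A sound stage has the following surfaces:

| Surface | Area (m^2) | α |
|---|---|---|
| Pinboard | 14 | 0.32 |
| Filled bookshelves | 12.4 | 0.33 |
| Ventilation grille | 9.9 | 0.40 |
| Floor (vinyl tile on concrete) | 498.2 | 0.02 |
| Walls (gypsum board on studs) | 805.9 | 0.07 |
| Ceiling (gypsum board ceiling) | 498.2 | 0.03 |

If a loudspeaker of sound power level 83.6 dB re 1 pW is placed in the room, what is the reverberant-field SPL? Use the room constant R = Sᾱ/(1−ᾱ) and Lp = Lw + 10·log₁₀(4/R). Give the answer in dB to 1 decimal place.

69.7 dB

A = 93.855 sabins; S = 1838.6 m^2.
ᾱ = 0.0510, so room constant R = A/(1−ᾱ) = 98.899 m^2.
Lp = 83.6 + 10·log₁₀(4/98.899) = 83.6 + (-13.93) = 69.7 dB.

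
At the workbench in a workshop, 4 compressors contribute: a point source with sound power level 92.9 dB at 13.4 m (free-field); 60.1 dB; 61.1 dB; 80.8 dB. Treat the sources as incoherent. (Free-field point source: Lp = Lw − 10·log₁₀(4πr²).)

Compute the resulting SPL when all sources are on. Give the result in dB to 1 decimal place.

Source at 13.4 m: Lp = 92.9 − 10·log₁₀(4π·13.4²) = 92.9 − 10·log₁₀(2256.418) = 59.4 dB.
Σ 10^(Lᵢ/10) = 1.234e+08.
Combined level = 10 log₁₀(1.234e+08) = 80.9 dB.

80.9 dB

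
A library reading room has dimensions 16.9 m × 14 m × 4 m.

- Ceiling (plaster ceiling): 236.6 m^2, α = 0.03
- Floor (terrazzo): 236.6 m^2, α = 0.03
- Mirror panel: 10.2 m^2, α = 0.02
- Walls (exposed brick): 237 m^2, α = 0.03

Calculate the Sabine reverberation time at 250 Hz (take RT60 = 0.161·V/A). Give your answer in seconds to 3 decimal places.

7.084 s

Equivalent absorption area: A = 236.6×0.03 + 236.6×0.03 + 10.2×0.02 + 237×0.03 = 21.510 m^2.
Room volume: 946.4 m³.
T = 0.161 V/A = 0.161·946.4/21.510 = 7.084 s.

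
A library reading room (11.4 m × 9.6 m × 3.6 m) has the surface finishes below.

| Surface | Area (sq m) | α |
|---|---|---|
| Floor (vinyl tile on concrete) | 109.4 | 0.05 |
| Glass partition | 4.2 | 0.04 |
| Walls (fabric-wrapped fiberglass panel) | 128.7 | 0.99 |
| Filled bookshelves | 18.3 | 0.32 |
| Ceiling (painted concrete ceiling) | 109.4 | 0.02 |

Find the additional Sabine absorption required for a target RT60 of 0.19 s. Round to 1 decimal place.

Summing Sᵢαᵢ: 5.470 + 0.168 + 127.413 + 5.856 + 2.188 → A₁ = 141.095 sabins.
For T = 0.19 s, need A₂ = 0.161·V/T = 0.161·393.984/0.19 = 333.850 sabins.
Additional absorption ΔA = 333.850 − 141.095 = 192.8 sabins.

192.8 sabins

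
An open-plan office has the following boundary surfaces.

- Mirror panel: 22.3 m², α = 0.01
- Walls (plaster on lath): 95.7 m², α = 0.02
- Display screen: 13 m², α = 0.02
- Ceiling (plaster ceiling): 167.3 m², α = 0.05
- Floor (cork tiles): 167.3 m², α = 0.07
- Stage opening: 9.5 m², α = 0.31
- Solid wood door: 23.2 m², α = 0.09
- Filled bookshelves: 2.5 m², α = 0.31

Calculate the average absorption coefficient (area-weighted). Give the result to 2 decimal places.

Total surface area S = 500.8 m².
Weighted sum Σ Sα = 28.281.
ᾱ = A/S = 0.06.

0.06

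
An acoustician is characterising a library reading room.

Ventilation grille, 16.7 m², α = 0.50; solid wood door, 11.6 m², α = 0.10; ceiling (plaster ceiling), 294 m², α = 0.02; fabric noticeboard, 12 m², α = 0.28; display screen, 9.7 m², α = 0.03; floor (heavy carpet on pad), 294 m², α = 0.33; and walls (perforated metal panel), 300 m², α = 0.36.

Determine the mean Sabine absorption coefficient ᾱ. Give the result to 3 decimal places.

Total surface area S = 938.0 m².
Weighted sum Σ Sα = 224.061.
ᾱ = A/S = 0.239.

0.239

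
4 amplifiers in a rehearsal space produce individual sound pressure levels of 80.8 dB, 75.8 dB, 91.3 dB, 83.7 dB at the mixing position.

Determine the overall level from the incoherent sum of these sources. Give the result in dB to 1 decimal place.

92.4 dB

Σ 10^(Lᵢ/10) = 1.742e+09.
L_total = 10·log₁₀(1.742e+09) = 92.4 dB.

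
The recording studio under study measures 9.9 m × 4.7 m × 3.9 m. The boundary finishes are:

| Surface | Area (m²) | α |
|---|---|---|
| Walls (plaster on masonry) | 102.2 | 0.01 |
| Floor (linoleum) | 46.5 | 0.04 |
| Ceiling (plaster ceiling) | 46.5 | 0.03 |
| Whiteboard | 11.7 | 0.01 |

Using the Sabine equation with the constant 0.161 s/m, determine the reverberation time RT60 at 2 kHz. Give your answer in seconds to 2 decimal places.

6.65 sec

Equivalent absorption area: A = 102.2*0.01 + 46.5*0.04 + 46.5*0.03 + 11.7*0.01 = 4.394 m².
Room volume: 181.467 m³.
Sabine: RT60 = 0.161 × 181.467 / 4.394 = 6.65 s.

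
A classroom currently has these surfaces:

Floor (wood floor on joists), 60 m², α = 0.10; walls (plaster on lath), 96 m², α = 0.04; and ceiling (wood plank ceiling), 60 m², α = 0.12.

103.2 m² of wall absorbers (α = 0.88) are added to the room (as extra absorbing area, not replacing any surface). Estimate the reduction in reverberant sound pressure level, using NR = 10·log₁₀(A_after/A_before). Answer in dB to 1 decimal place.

Total absorption A_before = 60·0.10 + 96·0.04 + 60·0.12
  = 6.000 + 3.840 + 7.200 = 17.040 m² sabins.
Treatment contributes 103.2·0.88 = 90.816 sabins.
New total A_after = 107.856 sabins.
NR = 10·log₁₀(107.856/17.040) = 8.0 dB.

8.0 dB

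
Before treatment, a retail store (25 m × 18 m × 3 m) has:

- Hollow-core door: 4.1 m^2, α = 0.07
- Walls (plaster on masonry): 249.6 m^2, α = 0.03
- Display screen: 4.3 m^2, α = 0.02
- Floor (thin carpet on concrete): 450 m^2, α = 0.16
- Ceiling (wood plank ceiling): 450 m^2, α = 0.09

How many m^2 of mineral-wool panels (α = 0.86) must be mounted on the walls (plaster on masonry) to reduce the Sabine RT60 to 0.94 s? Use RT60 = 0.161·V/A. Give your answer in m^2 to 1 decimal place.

133.6

A₁ = Σ Sᵢαᵢ = 4.1·0.07 + 249.6·0.03 + 4.3·0.02 + 450·0.16 + 450·0.09 = 120.361 sabins.
Required A₂ = 0.161·1350/0.94 = 231.223 sabins.
ΔA needed = 231.223 − 120.361 = 110.862 sabins.
Each m^2 of panel replacing the walls (plaster on masonry) adds (0.86 − 0.03) = 0.83 sabins.
Panel area = 110.862 / 0.83 = 133.6 m^2.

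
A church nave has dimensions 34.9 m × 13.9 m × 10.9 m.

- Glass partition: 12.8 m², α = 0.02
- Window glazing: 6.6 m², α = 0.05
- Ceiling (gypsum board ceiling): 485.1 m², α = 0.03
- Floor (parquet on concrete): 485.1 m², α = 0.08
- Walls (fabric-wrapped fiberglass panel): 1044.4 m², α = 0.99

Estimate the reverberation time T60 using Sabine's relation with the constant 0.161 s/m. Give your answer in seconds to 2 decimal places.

A = Σ Sᵢαᵢ = 12.8*0.02 + 6.6*0.05 + 485.1*0.03 + 485.1*0.08 + 1044.4*0.99 = 1087.903 sabins.
Volume V = 34.9 × 13.9 × 10.9 = 5287.699 m³.
Sabine: RT60 = 0.161 × 5287.699 / 1087.903 = 0.78 s.

0.78 sec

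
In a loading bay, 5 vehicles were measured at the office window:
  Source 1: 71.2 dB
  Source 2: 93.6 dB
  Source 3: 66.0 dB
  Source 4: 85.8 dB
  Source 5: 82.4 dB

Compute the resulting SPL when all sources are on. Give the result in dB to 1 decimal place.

Σ 10^(Lᵢ/10) = 2.862e+09.
Back to dB: 10·log₁₀ Σ = 94.6 dB.

94.6 dB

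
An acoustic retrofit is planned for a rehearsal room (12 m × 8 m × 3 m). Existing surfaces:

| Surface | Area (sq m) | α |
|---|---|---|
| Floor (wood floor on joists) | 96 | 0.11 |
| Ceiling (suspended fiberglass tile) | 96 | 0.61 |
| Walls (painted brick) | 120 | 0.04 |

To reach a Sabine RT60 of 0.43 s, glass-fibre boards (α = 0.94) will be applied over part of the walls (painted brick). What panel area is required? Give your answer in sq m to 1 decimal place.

37.7

Summing Sᵢαᵢ: 10.560 + 58.560 + 4.800 → A₁ = 73.920 sabins.
V = 288 m³. Target absorption A₂ = 0.161 × 288 / 0.43 = 107.833 sabins.
Absorption to add: 107.833 − 73.920 = 33.913 sabins.
Net gain per sq m: Δα = 0.94 − 0.04 = 0.90.
Panel area = 33.913 / 0.90 = 37.7 sq m.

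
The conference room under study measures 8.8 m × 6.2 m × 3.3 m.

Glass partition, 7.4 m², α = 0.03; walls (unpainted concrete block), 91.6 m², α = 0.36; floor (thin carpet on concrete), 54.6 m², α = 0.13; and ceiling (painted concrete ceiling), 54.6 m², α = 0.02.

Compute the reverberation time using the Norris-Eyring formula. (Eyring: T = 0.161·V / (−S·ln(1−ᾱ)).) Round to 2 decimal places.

0.63 s

S = Σ Sᵢ = 208.2 m².
Absorption A = 7.4×0.03 + 91.6×0.36 + 54.6×0.13 + 54.6×0.02 = 41.388 sabins.
ᾱ = 41.388 / 208.2 = 0.1988.
−S·ln(1−ᾱ) = −208.2 × ln(1 − 0.1988) = 46.146.
V = 8.8 × 6.2 × 3.3 = 180.048 m³.
RT60 = 0.161 × 180.048 / 46.146 = 0.63 s.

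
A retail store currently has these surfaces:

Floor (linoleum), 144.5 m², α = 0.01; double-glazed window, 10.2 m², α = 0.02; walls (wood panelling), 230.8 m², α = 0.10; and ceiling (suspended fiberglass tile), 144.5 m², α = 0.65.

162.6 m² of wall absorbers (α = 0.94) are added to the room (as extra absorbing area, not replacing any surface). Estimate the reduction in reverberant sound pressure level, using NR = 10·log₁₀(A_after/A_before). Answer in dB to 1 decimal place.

Summing Sᵢαᵢ: 1.445 + 0.204 + 23.080 + 93.925 → A_before = 118.654 sabins.
Added absorption = 162.6 × 0.94 = 152.844 sabins.
New total A_after = 271.498 sabins.
Reduction = 10 log₁₀(A_after/A_before) = 10 log₁₀(2.2881) = 3.6 dB.

3.6 dB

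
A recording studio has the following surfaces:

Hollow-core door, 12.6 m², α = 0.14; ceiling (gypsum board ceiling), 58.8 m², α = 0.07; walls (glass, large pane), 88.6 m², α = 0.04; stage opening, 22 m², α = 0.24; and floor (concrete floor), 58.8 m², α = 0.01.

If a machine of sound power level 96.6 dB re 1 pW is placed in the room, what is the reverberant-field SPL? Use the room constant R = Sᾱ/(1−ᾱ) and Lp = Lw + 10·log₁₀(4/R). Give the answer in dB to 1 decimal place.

90.5 dB

A = 15.292 sabins; S = 240.8 m².
ᾱ = 15.292/240.8 = 0.0635; R = Sᾱ/(1−ᾱ) = 15.292/(1−0.0635) = 16.329 m².
Lp = 96.6 + 10·log₁₀(4/16.329) = 96.6 + (-6.11) = 90.5 dB.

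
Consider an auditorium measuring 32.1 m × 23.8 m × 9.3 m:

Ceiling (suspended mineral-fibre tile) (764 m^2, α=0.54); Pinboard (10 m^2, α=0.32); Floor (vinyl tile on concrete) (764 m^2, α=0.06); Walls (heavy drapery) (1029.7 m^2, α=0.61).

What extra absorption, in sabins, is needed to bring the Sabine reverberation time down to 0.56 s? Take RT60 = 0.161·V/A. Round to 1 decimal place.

953.0 sabins

Summing Sᵢαᵢ: 412.560 + 3.200 + 45.840 + 628.117 → A₁ = 1089.717 sabins.
For T = 0.56 s, need A₂ = 0.161·V/T = 0.161·7105.014/0.56 = 2042.692 sabins.
ΔA = A₂ − A₁ = 2042.692 − 1089.717 = 953.0 sabins.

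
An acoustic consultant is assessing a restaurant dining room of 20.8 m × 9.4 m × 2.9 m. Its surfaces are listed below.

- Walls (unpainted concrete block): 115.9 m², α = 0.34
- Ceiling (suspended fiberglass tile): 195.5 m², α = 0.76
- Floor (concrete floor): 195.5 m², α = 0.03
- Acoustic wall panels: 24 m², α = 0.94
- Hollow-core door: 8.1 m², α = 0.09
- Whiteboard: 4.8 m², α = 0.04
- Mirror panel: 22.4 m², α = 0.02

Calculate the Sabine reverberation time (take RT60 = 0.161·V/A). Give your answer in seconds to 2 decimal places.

0.42 s

A = Σ Sᵢαᵢ = 115.9*0.34 + 195.5*0.76 + 195.5*0.03 + 24*0.94 + 8.1*0.09 + 4.8*0.04 + 22.4*0.02 = 217.780 sabins.
Room volume: 567.008 m³.
Sabine: RT60 = 0.161 × 567.008 / 217.780 = 0.42 s.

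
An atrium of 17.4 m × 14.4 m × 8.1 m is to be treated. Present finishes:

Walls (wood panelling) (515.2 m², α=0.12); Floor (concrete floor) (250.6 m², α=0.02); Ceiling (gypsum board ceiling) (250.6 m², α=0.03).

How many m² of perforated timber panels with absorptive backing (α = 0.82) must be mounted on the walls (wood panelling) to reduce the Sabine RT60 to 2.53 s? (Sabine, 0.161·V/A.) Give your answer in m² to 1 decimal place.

Equivalent absorption area: A₁ = 515.2·0.12 + 250.6·0.02 + 250.6·0.03 = 74.354 m².
Required A₂ = 0.161·2029.536/2.53 = 129.152 sabins.
Absorption to add: 129.152 − 74.354 = 54.798 sabins.
Each m² of panel replacing the walls (wood panelling) adds (0.82 − 0.12) = 0.70 sabins.
Area = ΔA/Δα = 54.798/0.70 = 78.3 m².

78.3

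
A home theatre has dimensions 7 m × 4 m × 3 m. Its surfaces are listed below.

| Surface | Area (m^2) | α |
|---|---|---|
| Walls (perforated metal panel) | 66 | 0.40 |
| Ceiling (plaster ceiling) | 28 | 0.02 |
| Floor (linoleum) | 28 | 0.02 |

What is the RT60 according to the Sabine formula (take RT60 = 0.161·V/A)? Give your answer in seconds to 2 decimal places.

Equivalent absorption area: A = 66·0.40 + 28·0.02 + 28·0.02 = 27.520 m^2.
Room volume: 84 m³.
Sabine: RT60 = 0.161 × 84 / 27.520 = 0.49 s.

0.49 s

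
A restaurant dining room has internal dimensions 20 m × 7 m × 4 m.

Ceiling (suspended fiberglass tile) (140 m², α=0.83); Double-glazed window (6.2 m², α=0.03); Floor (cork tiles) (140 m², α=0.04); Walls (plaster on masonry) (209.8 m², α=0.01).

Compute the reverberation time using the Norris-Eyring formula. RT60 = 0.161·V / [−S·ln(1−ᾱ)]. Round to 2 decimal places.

Total surface area S = 140 + 6.2 + 140 + 209.8 = 496.0 m².
Σ(Sᵢαᵢ) = 140·0.83 + 6.2·0.03 + 140·0.04 + 209.8·0.01 = 124.084.
Mean coefficient ᾱ = A/S = 0.2502.
−S·ln(1−ᾱ) = −496.0 × ln(1 − 0.2502) = 142.823.
V = 20 × 7 × 4 = 560 m³.
RT60 = 0.161 × 560 / 142.823 = 0.63 s.

0.63 sec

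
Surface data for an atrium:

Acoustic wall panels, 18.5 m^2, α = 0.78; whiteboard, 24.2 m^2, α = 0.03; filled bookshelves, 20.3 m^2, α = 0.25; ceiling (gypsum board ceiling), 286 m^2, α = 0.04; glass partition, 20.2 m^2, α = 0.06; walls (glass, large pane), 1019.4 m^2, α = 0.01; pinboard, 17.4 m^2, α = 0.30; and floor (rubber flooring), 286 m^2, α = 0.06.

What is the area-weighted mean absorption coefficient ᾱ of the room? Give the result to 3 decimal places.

Total surface area S = 1692.0 m^2.
Weighted sum Σ Sα = 65.457.
ᾱ = A/S = 0.039.

0.039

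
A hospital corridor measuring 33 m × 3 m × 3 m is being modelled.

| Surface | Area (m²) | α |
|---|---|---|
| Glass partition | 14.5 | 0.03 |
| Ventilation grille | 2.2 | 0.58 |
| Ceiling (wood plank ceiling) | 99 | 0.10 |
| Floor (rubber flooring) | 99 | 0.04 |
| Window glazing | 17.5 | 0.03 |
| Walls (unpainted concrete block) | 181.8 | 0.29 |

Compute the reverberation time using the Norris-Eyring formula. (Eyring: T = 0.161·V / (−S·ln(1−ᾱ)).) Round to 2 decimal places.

Total surface area S = 14.5 + 2.2 + 99 + 99 + 17.5 + 181.8 = 414.0 m².
Σ(Sᵢαᵢ) = 14.5·0.03 + 2.2·0.58 + 99·0.10 + 99·0.04 + 17.5·0.03 + 181.8·0.29 = 68.818.
Mean coefficient ᾱ = A/S = 0.1662.
Eyring denominator: −S ln(1−ᾱ) = 75.249.
V = 33 × 3 × 3 = 297 m³.
RT60 = 0.161 × 297 / 75.249 = 0.64 s.

0.64 sec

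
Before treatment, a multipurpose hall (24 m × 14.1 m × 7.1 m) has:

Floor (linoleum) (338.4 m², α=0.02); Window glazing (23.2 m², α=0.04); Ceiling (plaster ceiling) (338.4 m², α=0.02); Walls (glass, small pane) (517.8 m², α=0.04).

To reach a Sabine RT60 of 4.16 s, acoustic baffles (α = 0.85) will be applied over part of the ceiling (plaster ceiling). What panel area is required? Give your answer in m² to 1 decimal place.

Equivalent absorption area: A₁ = 338.4·0.02 + 23.2·0.04 + 338.4·0.02 + 517.8·0.04 = 35.176 m².
Required A₂ = 0.161·2402.64/4.16 = 92.987 sabins.
Absorption to add: 92.987 − 35.176 = 57.811 sabins.
Each m² of panel replacing the ceiling (plaster ceiling) adds (0.85 − 0.02) = 0.83 sabins.
Area = ΔA/Δα = 57.811/0.83 = 69.7 m².

69.7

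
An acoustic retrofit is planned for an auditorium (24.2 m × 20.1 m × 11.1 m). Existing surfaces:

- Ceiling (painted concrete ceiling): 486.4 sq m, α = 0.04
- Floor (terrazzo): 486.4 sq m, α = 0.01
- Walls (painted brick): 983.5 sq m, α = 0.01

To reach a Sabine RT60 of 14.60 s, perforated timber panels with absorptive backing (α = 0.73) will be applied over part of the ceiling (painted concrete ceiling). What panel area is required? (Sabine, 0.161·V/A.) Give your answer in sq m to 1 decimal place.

A₁ = Σ Sᵢαᵢ = 486.4·0.04 + 486.4·0.01 + 983.5·0.01 = 34.155 sabins.
Required A₂ = 0.161·5399.262/14.60 = 59.540 sabins.
Absorption to add: 59.540 − 34.155 = 25.385 sabins.
Each sq m of panel replacing the ceiling (painted concrete ceiling) adds (0.73 − 0.04) = 0.69 sabins.
Panel area = 25.385 / 0.69 = 36.8 sq m.

36.8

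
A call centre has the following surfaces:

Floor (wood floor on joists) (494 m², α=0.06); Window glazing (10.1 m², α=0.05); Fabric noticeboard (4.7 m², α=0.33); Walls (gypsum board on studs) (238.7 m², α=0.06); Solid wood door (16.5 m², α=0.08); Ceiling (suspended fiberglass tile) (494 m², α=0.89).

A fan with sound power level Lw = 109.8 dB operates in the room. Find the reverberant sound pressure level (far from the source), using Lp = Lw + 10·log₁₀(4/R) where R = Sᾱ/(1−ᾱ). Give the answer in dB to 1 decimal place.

86.8 dB

A = 486.998 sabins; S = 1258.0 m².
ᾱ = 0.3871, so room constant R = A/(1−ᾱ) = 794.580 m².
Lp = Lw + 10 log₁₀(4/R) = 109.8 -22.98 = 86.8 dB.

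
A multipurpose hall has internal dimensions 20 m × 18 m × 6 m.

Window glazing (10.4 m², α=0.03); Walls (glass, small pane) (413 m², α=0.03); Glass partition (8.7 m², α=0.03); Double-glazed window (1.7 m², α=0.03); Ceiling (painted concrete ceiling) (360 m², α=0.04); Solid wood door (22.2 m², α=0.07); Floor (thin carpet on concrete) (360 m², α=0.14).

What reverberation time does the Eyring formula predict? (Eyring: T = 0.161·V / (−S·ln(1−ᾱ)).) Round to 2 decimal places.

4.23 seconds

S = Σ Sᵢ = 1176.0 m².
Absorption A = 10.4·0.03 + 413·0.03 + 8.7·0.03 + 1.7·0.03 + 360·0.04 + 22.2·0.07 + 360·0.14 = 79.368 sabins.
Mean coefficient ᾱ = A/S = 0.0675.
−S·ln(1−ᾱ) = −1176.0 × ln(1 − 0.0675) = 82.186.
V = 20 × 18 × 6 = 2160 m³.
RT60 = 0.161 × 2160 / 82.186 = 4.23 s.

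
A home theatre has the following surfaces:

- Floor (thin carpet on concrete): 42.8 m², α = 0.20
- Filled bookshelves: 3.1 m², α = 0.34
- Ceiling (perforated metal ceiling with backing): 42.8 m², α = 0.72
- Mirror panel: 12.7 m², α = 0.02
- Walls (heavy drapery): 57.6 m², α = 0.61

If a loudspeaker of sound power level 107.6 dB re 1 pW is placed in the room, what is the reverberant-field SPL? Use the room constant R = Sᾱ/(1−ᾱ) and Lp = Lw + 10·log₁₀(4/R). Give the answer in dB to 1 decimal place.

Σ(Sᵢαᵢ) = 42.8×0.20 + 3.1×0.34 + 42.8×0.72 + 12.7×0.02 + 57.6×0.61 = 75.820; total area S = 159.0 m².
ᾱ = 75.820/159.0 = 0.4769; R = Sᾱ/(1−ᾱ) = 75.820/(1−0.4769) = 144.944 m².
Lp = Lw + 10 log₁₀(4/R) = 107.6 -15.59 = 92.0 dB.

92.0 dB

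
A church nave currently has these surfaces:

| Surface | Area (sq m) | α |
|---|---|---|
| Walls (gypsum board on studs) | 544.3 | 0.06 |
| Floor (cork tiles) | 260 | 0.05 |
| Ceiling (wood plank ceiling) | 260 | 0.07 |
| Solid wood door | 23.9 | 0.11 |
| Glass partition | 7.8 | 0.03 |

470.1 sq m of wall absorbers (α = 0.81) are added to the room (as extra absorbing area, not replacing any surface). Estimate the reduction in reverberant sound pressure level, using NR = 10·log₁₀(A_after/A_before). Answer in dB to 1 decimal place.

A_before = Σ Sᵢαᵢ = 544.3*0.06 + 260*0.05 + 260*0.07 + 23.9*0.11 + 7.8*0.03 = 66.721 sabins.
Added absorption = 470.1 × 0.81 = 380.781 sabins.
A_after = 66.721 + 380.781 = 447.502 sabins.
Reduction = 10 log₁₀(A_after/A_before) = 10 log₁₀(6.7071) = 8.3 dB.

8.3 dB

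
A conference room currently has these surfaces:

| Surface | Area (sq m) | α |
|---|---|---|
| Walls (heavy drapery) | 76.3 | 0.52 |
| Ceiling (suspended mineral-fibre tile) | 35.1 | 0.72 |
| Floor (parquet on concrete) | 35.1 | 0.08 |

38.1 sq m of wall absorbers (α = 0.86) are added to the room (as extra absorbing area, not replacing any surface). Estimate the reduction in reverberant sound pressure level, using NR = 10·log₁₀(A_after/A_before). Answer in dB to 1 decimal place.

1.7 dB

Summing Sᵢαᵢ: 39.676 + 25.272 + 2.808 → A_before = 67.756 sabins.
Added absorption = 38.1 × 0.86 = 32.766 sabins.
New total A_after = 100.522 sabins.
NR = 10·log₁₀(100.522/67.756) = 1.7 dB.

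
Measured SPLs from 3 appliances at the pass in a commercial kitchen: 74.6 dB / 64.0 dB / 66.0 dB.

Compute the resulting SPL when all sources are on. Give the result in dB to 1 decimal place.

Σ 10^(Lᵢ/10) = 3.533e+07.
Back to dB: 10·log₁₀ Σ = 75.5 dB.

75.5 dB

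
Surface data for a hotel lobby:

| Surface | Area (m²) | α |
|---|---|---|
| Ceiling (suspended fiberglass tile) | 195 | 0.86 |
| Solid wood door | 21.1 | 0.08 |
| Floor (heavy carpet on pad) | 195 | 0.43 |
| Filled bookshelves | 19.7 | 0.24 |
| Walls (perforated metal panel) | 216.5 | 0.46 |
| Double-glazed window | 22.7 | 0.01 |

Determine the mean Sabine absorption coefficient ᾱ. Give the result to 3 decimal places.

0.534

Total surface area S = 670.0 m².
Σ(Sᵢαᵢ) = 195·0.86 + 21.1·0.08 + 195·0.43 + 19.7·0.24 + 216.5·0.46 + 22.7·0.01 = 357.783.
ᾱ = 357.783 / 670.0 = 0.534.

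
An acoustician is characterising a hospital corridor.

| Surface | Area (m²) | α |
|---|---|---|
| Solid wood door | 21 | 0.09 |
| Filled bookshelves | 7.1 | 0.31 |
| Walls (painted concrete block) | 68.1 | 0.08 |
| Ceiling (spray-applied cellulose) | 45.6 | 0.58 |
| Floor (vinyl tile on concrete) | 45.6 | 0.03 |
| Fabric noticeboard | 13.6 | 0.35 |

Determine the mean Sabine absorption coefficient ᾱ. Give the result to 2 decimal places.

0.21

Total surface area S = 201.0 m².
A = 21·0.09 + 7.1·0.31 + 68.1·0.08 + 45.6·0.58 + 45.6·0.03 + 13.6·0.35 = 42.115 sabins.
ᾱ = 42.115 / 201.0 = 0.21.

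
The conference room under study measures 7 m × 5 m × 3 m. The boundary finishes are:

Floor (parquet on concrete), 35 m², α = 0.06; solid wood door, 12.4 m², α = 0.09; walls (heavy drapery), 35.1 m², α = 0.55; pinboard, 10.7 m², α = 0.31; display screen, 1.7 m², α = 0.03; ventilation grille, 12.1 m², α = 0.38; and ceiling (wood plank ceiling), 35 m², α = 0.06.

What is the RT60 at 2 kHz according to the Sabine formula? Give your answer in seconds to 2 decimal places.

Total absorption A = 35*0.06 + 12.4*0.09 + 35.1*0.55 + 10.7*0.31 + 1.7*0.03 + 12.1*0.38 + 35*0.06
  = 2.100 + 1.116 + 19.305 + 3.317 + 0.051 + 4.598 + 2.100 = 32.587 m² sabins.
Room volume: 105 m³.
Sabine: RT60 = 0.161 × 105 / 32.587 = 0.52 s.

0.52 sec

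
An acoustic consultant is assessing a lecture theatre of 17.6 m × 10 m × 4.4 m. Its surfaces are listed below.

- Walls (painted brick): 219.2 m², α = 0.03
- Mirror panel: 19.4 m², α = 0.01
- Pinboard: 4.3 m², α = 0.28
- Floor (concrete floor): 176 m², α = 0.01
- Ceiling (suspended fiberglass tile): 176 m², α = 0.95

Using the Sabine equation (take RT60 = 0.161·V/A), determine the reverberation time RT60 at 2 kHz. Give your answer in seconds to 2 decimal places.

0.70 seconds

A = Σ Sᵢαᵢ = 219.2*0.03 + 19.4*0.01 + 4.3*0.28 + 176*0.01 + 176*0.95 = 176.934 sabins.
V = 17.6·10·4.4 = 774.4 m³.
RT60 = 0.161 · V / A = 0.161 × 774.4 / 176.934 = 0.70 s.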